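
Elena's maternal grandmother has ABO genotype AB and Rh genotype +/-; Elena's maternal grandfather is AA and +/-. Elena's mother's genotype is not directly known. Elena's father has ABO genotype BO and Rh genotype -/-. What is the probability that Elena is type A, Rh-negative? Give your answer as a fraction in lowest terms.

3/16

Elena's mother's ABO genotype from AB × AA: 1/2 AA, 1/2 AB.
Crossing each possibility with the father BO and summing P(type A): 1/2·1/2 + 1/2·1/4 = 3/8.
Similarly for Rh via the mother's Rh distribution: P(Rh-) = 1/2.
Independent loci: 3/8 × 1/2 = 3/16.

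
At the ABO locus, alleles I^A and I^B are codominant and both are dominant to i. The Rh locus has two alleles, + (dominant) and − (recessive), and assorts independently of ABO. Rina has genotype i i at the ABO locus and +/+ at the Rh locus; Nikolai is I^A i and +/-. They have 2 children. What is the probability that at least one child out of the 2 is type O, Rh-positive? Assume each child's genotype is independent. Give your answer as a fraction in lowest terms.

ABO cross i i × I^A i → 1/2 O, 1/2 A.
Rh cross +/+ × +/- → 1 Rh+; so P(type O, Rh-positive) = 1/2 × 1 = 1/2 per child.
P(none) = (1/2)^2 = 1/4; P(at least one) = 1 − 1/4 = 3/4.

3/4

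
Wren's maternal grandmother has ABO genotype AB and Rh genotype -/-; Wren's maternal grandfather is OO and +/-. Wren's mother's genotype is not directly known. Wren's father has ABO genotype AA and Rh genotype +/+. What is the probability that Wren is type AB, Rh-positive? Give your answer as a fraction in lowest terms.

Wren's mother's ABO genotype from AB × OO: 1/2 AO, 1/2 BO.
Crossing each possibility with the father AA and summing P(type AB): 1/2·0 + 1/2·1/2 = 1/4.
Similarly for Rh via the mother's Rh distribution: P(Rh+) = 1.
Independent loci: 1/4 × 1 = 1/4.

1/4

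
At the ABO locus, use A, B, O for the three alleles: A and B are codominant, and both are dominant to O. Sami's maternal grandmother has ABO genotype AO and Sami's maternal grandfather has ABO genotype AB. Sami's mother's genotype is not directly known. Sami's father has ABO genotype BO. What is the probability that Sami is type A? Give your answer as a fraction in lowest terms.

Sami's mother's ABO genotype from AO × AB: 1/4 AA, 1/4 AB, 1/4 AO, 1/4 BO.
Crossing each possibility with the father BO and summing P(type A): 1/4·1/2 + 1/4·1/4 + 1/4·1/4 + 1/4·0 = 1/4.

1/4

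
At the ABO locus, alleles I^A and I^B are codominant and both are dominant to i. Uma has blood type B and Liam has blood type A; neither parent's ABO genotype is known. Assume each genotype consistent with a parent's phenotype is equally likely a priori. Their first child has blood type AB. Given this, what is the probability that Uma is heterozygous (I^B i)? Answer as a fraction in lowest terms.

Possible genotypes: Uma ∈ {I^B I^B, I^B i}; Liam ∈ {I^A I^A, I^A i}.
Weight each parental genotype pair by prior × P(type-AB child):
  I^B I^B × I^A I^A: posterior weight 4/9.
  I^B I^B × I^A i: posterior weight 2/9.
  I^B i × I^A I^A: posterior weight 2/9.
  I^B i × I^A i: posterior weight 1/9.
Sum the posterior weight over pairs where Uma is I^B i: 1/3.

1/3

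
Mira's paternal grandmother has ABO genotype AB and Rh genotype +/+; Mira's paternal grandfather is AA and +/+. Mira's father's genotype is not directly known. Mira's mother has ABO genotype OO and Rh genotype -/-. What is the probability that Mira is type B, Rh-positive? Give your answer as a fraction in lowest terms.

Mira's father's ABO genotype from AB × AA: 1/2 AA, 1/2 AB.
Crossing each possibility with the mother OO and summing P(type B): 1/2·0 + 1/2·1/2 = 1/4.
Similarly for Rh via the father's Rh distribution: P(Rh+) = 1.
Independent loci: 1/4 × 1 = 1/4.

1/4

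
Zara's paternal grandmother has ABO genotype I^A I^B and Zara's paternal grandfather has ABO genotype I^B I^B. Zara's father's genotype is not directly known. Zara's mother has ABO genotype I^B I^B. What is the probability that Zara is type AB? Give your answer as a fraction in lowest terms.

1/4

Zara's father's ABO genotype from I^A I^B × I^B I^B: 1/2 I^A I^B, 1/2 I^B I^B.
Crossing each possibility with the mother I^B I^B and summing P(type AB): 1/2·1/2 + 1/2·0 = 1/4.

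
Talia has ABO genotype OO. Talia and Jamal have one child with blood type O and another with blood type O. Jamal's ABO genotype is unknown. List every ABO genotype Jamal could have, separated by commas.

AO, BO, OO

For each candidate genotype of Jamal, check whether crossing it with OO can produce every observed child phenotype.
  AA → possible child types {A} ✗
  AB → possible child types {A, B} ✗
  AO → possible child types {O, A} ✓
  BB → possible child types {B} ✗
  BO → possible child types {O, B} ✓
  OO → possible child types {O} ✓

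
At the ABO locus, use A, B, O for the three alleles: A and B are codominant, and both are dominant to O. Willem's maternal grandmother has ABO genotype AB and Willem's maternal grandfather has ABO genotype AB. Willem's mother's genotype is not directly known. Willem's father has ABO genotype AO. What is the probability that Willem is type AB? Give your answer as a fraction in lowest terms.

Willem's mother's ABO genotype from AB × AB: 1/4 AA, 1/2 AB, 1/4 BB.
Crossing each possibility with the father AO and summing P(type AB): 1/4·0 + 1/2·1/4 + 1/4·1/2 = 1/4.

1/4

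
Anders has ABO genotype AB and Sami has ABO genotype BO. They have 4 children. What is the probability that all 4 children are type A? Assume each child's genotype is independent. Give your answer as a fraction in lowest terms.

1/256

ABO cross AB × BO → 1/4 A, 1/2 B, 1/4 AB.
So P(type A) = 1/4 per child.
All 4 independent: (1/4)^4 = 1/256.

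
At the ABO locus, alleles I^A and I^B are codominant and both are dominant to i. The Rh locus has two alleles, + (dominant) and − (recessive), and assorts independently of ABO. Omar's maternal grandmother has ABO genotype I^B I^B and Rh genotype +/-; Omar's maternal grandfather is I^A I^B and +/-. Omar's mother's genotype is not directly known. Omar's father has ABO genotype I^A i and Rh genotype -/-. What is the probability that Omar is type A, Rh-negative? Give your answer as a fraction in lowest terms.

Omar's mother's ABO genotype from I^B I^B × I^A I^B: 1/2 I^A I^B, 1/2 I^B I^B.
Crossing each possibility with the father I^A i and summing P(type A): 1/2·1/2 + 1/2·0 = 1/4.
Similarly for Rh via the mother's Rh distribution: P(Rh-) = 1/2.
Independent loci: 1/4 × 1/2 = 1/8.

1/8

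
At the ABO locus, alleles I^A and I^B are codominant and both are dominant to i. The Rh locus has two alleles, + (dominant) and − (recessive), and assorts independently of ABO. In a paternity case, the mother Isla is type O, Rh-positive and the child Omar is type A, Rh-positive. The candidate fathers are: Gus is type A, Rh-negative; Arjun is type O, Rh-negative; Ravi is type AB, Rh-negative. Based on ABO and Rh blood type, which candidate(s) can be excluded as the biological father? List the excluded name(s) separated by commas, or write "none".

Arjun

A candidate is excluded only if no genotype consistent with his phenotype could produce a type A, Rh-positive child with a type O, Rh-positive mother.
Arjun (type O, Rh-): no genotype consistent with that phenotype can produce a type-A Rh+ child with a type-O mother.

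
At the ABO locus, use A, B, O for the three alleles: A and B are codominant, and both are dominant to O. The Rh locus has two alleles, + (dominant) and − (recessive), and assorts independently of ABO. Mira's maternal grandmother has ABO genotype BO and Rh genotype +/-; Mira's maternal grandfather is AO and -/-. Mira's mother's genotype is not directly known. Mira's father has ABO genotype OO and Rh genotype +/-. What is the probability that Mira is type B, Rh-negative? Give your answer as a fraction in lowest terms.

Mira's mother's ABO genotype from BO × AO: 1/4 AB, 1/4 AO, 1/4 BO, 1/4 OO.
Crossing each possibility with the father OO and summing P(type B): 1/4·1/2 + 1/4·0 + 1/4·1/2 + 1/4·0 = 1/4.
Similarly for Rh via the mother's Rh distribution: P(Rh-) = 3/8.
Independent loci: 1/4 × 3/8 = 3/32.

3/32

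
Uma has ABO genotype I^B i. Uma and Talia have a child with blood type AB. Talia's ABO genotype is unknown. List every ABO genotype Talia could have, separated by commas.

For each candidate genotype of Talia, check whether crossing it with I^B i can produce every observed child phenotype.
  I^A I^A → possible child types {A, AB} ✓
  I^A I^B → possible child types {A, B, AB} ✓
  I^A i → possible child types {O, A, B, AB} ✓
  I^B I^B → possible child types {B} ✗
  I^B i → possible child types {O, B} ✗
  i i → possible child types {O, B} ✗

I^A I^A, I^A I^B, I^A i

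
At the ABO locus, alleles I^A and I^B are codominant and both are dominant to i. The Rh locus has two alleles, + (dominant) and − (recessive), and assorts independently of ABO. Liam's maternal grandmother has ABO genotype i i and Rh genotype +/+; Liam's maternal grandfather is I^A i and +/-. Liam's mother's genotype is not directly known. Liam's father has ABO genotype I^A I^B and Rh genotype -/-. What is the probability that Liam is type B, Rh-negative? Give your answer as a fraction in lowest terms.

3/32

Liam's mother's ABO genotype from i i × I^A i: 1/2 I^A i, 1/2 i i.
Crossing each possibility with the father I^A I^B and summing P(type B): 1/2·1/4 + 1/2·1/2 = 3/8.
Similarly for Rh via the mother's Rh distribution: P(Rh-) = 1/4.
Independent loci: 3/8 × 1/4 = 3/32.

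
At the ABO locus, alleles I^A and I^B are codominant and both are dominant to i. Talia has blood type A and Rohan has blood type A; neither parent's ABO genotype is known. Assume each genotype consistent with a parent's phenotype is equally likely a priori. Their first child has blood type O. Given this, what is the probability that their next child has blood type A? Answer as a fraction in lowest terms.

3/4

Possible genotypes: Talia ∈ {I^A I^A, I^A i}; Rohan ∈ {I^A I^A, I^A i}.
Weight each parental genotype pair by prior × P(type-O child):
  I^A i × I^A i: posterior weight 1; P(next child type A) = 3/4.
Weighted sum = 3/4.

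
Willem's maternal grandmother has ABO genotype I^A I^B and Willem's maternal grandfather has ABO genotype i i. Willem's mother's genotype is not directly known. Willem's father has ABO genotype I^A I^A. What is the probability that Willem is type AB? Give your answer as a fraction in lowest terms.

1/4

Willem's mother's ABO genotype from I^A I^B × i i: 1/2 I^A i, 1/2 I^B i.
Crossing each possibility with the father I^A I^A and summing P(type AB): 1/2·0 + 1/2·1/2 = 1/4.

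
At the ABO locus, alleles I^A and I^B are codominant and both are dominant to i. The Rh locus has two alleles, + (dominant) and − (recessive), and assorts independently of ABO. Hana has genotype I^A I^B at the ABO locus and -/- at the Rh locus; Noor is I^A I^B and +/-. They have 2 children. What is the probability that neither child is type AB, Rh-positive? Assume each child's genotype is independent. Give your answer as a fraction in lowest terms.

9/16

ABO cross I^A I^B × I^A I^B → 1/4 A, 1/4 B, 1/2 AB.
Rh cross -/- × +/- → 1/2 Rh+, 1/2 Rh-; so P(type AB, Rh-positive) = 1/2 × 1/2 = 1/4 per child.
P(not type AB, Rh-positive) = 3/4 for one child; (3/4)^2 = 9/16.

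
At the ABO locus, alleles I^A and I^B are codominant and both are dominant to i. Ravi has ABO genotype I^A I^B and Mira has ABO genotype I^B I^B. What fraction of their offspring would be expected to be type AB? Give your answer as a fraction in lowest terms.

ABO cross I^A I^B × I^B I^B → offspring phenotypes: 1/2 B, 1/2 AB.
So P(type AB) = 1/2.

1/2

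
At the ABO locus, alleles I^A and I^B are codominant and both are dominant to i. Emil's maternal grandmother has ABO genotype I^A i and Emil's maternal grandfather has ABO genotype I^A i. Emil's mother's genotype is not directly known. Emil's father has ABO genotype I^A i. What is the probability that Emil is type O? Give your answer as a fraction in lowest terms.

Emil's mother's ABO genotype from I^A i × I^A i: 1/4 I^A I^A, 1/2 I^A i, 1/4 i i.
Crossing each possibility with the father I^A i and summing P(type O): 1/4·0 + 1/2·1/4 + 1/4·1/2 = 1/4.

1/4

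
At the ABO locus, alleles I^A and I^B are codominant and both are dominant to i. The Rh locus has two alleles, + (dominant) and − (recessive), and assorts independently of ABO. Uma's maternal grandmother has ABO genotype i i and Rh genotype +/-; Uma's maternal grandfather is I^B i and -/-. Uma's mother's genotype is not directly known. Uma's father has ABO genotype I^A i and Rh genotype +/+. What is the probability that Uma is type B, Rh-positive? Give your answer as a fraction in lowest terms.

1/8

Uma's mother's ABO genotype from i i × I^B i: 1/2 I^B i, 1/2 i i.
Crossing each possibility with the father I^A i and summing P(type B): 1/2·1/4 + 1/2·0 = 1/8.
Similarly for Rh via the mother's Rh distribution: P(Rh+) = 1.
Independent loci: 1/8 × 1 = 1/8.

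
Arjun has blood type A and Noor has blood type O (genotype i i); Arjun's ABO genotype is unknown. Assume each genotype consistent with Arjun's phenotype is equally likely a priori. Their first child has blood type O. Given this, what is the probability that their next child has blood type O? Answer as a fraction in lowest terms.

1/2

Possible genotypes: Arjun ∈ {I^A I^A, I^A i}; Noor ∈ {i i}.
Weight each parental genotype pair by prior × P(type-O child):
  I^A i × i i: posterior weight 1; P(next child type O) = 1/2.
Weighted sum = 1/2.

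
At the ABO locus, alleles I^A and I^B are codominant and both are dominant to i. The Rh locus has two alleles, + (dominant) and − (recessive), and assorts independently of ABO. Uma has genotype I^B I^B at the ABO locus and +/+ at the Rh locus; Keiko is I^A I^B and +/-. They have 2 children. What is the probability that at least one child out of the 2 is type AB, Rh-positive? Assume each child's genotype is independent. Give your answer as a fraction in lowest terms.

ABO cross I^B I^B × I^A I^B → 1/2 B, 1/2 AB.
Rh cross +/+ × +/- → 1 Rh+; so P(type AB, Rh-positive) = 1/2 × 1 = 1/2 per child.
P(none) = (1/2)^2 = 1/4; P(at least one) = 1 − 1/4 = 3/4.

3/4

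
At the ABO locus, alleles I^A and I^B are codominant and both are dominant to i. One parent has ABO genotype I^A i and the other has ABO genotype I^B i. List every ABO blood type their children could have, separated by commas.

O, A, B, AB

Gametes from I^A i × I^B i give offspring ABO genotypes I^A I^B, I^A i, I^B i, i i, i.e. phenotypes O, A, B, AB.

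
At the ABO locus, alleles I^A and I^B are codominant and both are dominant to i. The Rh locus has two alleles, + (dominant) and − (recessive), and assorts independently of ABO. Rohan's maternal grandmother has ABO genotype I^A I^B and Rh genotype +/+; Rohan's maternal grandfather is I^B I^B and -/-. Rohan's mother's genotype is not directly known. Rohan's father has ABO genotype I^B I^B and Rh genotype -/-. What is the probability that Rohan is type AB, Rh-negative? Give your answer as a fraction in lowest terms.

Rohan's mother's ABO genotype from I^A I^B × I^B I^B: 1/2 I^A I^B, 1/2 I^B I^B.
Crossing each possibility with the father I^B I^B and summing P(type AB): 1/2·1/2 + 1/2·0 = 1/4.
Similarly for Rh via the mother's Rh distribution: P(Rh-) = 1/2.
Independent loci: 1/4 × 1/2 = 1/8.

1/8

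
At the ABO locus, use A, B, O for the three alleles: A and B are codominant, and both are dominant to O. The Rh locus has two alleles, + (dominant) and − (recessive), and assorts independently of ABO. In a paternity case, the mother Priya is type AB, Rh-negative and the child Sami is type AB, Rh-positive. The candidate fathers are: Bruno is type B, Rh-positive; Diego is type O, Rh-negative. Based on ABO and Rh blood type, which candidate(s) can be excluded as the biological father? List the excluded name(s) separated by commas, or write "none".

A candidate is excluded only if no genotype consistent with his phenotype could produce a type AB, Rh-positive child with a type AB, Rh-negative mother.
Diego (type O, Rh-): no genotype consistent with that phenotype can produce a type-AB Rh+ child with a type-AB mother.

Diego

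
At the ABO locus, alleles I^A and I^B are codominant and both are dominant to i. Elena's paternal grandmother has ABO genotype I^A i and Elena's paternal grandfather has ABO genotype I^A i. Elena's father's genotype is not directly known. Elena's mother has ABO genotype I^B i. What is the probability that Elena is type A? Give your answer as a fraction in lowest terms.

Elena's father's ABO genotype from I^A i × I^A i: 1/4 I^A I^A, 1/2 I^A i, 1/4 i i.
Crossing each possibility with the mother I^B i and summing P(type A): 1/4·1/2 + 1/2·1/4 + 1/4·0 = 1/4.

1/4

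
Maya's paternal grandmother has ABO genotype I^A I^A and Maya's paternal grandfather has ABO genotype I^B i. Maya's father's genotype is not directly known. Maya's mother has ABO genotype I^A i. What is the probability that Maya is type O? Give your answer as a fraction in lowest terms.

Maya's father's ABO genotype from I^A I^A × I^B i: 1/2 I^A I^B, 1/2 I^A i.
Crossing each possibility with the mother I^A i and summing P(type O): 1/2·0 + 1/2·1/4 = 1/8.

1/8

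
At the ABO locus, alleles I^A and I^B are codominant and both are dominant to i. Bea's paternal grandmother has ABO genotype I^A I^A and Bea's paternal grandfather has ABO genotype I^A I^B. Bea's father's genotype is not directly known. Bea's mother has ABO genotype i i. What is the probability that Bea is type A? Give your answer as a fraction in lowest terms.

3/4

Bea's father's ABO genotype from I^A I^A × I^A I^B: 1/2 I^A I^A, 1/2 I^A I^B.
Crossing each possibility with the mother i i and summing P(type A): 1/2·1 + 1/2·1/2 = 3/4.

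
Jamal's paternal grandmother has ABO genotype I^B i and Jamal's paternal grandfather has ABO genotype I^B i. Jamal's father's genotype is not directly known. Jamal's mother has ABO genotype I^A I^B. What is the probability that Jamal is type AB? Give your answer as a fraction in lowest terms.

Jamal's father's ABO genotype from I^B i × I^B i: 1/4 I^B I^B, 1/2 I^B i, 1/4 i i.
Crossing each possibility with the mother I^A I^B and summing P(type AB): 1/4·1/2 + 1/2·1/4 + 1/4·0 = 1/4.

1/4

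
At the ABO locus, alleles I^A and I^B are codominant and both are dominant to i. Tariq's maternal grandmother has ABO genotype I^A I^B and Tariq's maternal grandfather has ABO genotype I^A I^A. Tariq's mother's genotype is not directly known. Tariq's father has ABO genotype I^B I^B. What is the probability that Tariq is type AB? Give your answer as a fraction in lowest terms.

3/4

Tariq's mother's ABO genotype from I^A I^B × I^A I^A: 1/2 I^A I^A, 1/2 I^A I^B.
Crossing each possibility with the father I^B I^B and summing P(type AB): 1/2·1 + 1/2·1/2 = 3/4.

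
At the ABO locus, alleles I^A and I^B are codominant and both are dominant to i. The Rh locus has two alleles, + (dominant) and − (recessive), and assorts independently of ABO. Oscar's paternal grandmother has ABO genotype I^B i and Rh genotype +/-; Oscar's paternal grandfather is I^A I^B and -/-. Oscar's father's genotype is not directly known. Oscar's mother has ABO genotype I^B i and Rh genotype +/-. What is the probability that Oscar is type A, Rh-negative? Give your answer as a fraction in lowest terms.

3/64

Oscar's father's ABO genotype from I^B i × I^A I^B: 1/4 I^A I^B, 1/4 I^A i, 1/4 I^B I^B, 1/4 I^B i.
Crossing each possibility with the mother I^B i and summing P(type A): 1/4·1/4 + 1/4·1/4 + 1/4·0 + 1/4·0 = 1/8.
Similarly for Rh via the father's Rh distribution: P(Rh-) = 3/8.
Independent loci: 1/8 × 3/8 = 3/64.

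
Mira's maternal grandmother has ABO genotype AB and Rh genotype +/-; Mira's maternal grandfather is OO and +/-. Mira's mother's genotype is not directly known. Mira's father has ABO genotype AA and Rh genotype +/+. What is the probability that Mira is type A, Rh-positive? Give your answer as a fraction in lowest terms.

3/4

Mira's mother's ABO genotype from AB × OO: 1/2 AO, 1/2 BO.
Crossing each possibility with the father AA and summing P(type A): 1/2·1 + 1/2·1/2 = 3/4.
Similarly for Rh via the mother's Rh distribution: P(Rh+) = 1.
Independent loci: 3/4 × 1 = 3/4.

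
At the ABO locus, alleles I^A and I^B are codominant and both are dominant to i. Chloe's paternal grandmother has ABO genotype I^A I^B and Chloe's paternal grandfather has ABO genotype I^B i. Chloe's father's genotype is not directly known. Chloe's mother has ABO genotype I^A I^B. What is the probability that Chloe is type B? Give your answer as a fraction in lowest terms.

3/8

Chloe's father's ABO genotype from I^A I^B × I^B i: 1/4 I^A I^B, 1/4 I^A i, 1/4 I^B I^B, 1/4 I^B i.
Crossing each possibility with the mother I^A I^B and summing P(type B): 1/4·1/4 + 1/4·1/4 + 1/4·1/2 + 1/4·1/2 = 3/8.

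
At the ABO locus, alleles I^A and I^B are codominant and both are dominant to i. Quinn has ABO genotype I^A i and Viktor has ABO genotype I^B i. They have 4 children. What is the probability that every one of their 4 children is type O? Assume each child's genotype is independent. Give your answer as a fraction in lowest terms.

ABO cross I^A i × I^B i → 1/4 O, 1/4 A, 1/4 B, 1/4 AB.
So P(type O) = 1/4 per child.
All 4 independent: (1/4)^4 = 1/256.

1/256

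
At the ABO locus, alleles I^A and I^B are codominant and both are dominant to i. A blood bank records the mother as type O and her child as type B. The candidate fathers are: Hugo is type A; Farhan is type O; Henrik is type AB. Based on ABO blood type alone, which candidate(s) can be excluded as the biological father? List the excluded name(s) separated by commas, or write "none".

Hugo, Farhan

A candidate is excluded only if no genotype consistent with his phenotype could produce a type B child with a type O mother.
Hugo (type A): no genotype consistent with that phenotype can produce a type-B child with a type-O mother.
Farhan (type O): no genotype consistent with that phenotype can produce a type-B child with a type-O mother.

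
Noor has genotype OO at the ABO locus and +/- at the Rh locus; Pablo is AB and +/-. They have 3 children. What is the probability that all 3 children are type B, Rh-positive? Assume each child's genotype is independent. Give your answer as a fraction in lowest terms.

27/512

ABO cross OO × AB → 1/2 A, 1/2 B.
Rh cross +/- × +/- → 3/4 Rh+, 1/4 Rh-; so P(type B, Rh-positive) = 1/2 × 3/4 = 3/8 per child.
All 3 independent: (3/8)^3 = 27/512.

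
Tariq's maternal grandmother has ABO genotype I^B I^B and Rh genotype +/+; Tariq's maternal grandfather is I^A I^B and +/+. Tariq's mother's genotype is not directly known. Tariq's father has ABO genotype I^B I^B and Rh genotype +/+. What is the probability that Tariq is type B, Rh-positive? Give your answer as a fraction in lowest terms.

Tariq's mother's ABO genotype from I^B I^B × I^A I^B: 1/2 I^A I^B, 1/2 I^B I^B.
Crossing each possibility with the father I^B I^B and summing P(type B): 1/2·1/2 + 1/2·1 = 3/4.
Similarly for Rh via the mother's Rh distribution: P(Rh+) = 1.
Independent loci: 3/4 × 1 = 3/4.

3/4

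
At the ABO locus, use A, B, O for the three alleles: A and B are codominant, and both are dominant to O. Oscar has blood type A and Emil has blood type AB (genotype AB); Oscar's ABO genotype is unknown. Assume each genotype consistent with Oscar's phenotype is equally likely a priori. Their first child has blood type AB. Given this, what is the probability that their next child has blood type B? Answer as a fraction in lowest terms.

Possible genotypes: Oscar ∈ {AA, AO}; Emil ∈ {AB}.
Weight each parental genotype pair by prior × P(type-AB child):
  AA × AB: posterior weight 2/3; P(next child type B) = 0.
  AO × AB: posterior weight 1/3; P(next child type B) = 1/4.
Weighted sum = 1/12.

1/12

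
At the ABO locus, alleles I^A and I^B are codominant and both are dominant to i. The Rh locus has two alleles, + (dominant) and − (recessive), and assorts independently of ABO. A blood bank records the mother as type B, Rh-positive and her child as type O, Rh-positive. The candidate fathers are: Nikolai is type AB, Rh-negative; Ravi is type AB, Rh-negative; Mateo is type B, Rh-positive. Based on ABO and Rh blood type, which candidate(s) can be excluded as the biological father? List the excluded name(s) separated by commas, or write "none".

A candidate is excluded only if no genotype consistent with his phenotype could produce a type O, Rh-positive child with a type B, Rh-positive mother.
Nikolai (type AB, Rh-): no genotype consistent with that phenotype can produce a type-O Rh+ child with a type-B mother.
Ravi (type AB, Rh-): no genotype consistent with that phenotype can produce a type-O Rh+ child with a type-B mother.

Nikolai, Ravi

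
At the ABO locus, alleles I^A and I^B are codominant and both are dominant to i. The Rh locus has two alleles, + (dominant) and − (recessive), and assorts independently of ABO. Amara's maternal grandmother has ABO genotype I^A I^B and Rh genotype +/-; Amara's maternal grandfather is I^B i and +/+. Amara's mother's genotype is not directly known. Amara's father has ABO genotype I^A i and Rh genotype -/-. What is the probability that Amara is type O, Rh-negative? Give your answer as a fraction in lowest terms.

1/32

Amara's mother's ABO genotype from I^A I^B × I^B i: 1/4 I^A I^B, 1/4 I^A i, 1/4 I^B I^B, 1/4 I^B i.
Crossing each possibility with the father I^A i and summing P(type O): 1/4·0 + 1/4·1/4 + 1/4·0 + 1/4·1/4 = 1/8.
Similarly for Rh via the mother's Rh distribution: P(Rh-) = 1/4.
Independent loci: 1/8 × 1/4 = 1/32.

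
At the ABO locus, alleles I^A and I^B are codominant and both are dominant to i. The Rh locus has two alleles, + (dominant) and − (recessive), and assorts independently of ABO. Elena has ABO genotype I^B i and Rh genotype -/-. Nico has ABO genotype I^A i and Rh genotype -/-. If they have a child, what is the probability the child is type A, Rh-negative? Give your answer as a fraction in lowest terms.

1/4

ABO cross I^B i × I^A i → offspring phenotypes: 1/4 O, 1/4 A, 1/4 B, 1/4 AB.
Rh cross -/- × -/- → 1 Rh-.
Independent loci: P(type A, Rh-negative) = 1/4 × 1 = 1/4.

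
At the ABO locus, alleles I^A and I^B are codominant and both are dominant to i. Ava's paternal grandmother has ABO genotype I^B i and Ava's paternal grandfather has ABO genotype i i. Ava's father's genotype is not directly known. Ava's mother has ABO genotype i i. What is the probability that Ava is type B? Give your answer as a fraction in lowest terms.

Ava's father's ABO genotype from I^B i × i i: 1/2 I^B i, 1/2 i i.
Crossing each possibility with the mother i i and summing P(type B): 1/2·1/2 + 1/2·0 = 1/4.

1/4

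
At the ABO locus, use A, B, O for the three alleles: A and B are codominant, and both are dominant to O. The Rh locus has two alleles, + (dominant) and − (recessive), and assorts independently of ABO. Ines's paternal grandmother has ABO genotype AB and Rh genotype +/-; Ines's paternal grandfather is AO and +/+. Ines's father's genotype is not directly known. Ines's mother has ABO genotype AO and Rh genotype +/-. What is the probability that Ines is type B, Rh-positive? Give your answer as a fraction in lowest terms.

7/64

Ines's father's ABO genotype from AB × AO: 1/4 AA, 1/4 AB, 1/4 AO, 1/4 BO.
Crossing each possibility with the mother AO and summing P(type B): 1/4·0 + 1/4·1/4 + 1/4·0 + 1/4·1/4 = 1/8.
Similarly for Rh via the father's Rh distribution: P(Rh+) = 7/8.
Independent loci: 1/8 × 7/8 = 7/64.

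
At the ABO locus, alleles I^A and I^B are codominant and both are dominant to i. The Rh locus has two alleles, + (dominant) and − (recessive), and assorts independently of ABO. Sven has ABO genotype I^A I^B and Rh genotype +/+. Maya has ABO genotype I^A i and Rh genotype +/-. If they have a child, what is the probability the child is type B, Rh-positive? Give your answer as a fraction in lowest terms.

ABO cross I^A I^B × I^A i → offspring phenotypes: 1/2 A, 1/4 B, 1/4 AB.
Rh cross +/+ × +/- → 1 Rh+.
Independent loci: P(type B, Rh-positive) = 1/4 × 1 = 1/4.

1/4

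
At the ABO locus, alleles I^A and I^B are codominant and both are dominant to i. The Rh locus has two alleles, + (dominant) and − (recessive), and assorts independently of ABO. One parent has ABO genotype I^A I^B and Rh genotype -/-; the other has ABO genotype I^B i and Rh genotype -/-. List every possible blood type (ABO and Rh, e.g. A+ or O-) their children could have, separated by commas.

Gametes from I^A I^B × I^B i give offspring ABO genotypes I^A I^B, I^A i, I^B I^B, I^B i, i.e. phenotypes A, B, AB.
Rh cross -/- × -/- → phenotypes Rh-.
Combining independently: A-, B-, AB-.

A-, B-, AB-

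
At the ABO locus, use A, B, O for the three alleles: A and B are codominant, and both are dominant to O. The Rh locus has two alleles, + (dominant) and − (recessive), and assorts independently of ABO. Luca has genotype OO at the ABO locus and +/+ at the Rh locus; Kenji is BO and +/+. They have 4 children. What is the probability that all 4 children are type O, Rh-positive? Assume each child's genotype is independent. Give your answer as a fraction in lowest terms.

1/16

ABO cross OO × BO → 1/2 O, 1/2 B.
Rh cross +/+ × +/+ → 1 Rh+; so P(type O, Rh-positive) = 1/2 × 1 = 1/2 per child.
All 4 independent: (1/2)^4 = 1/16.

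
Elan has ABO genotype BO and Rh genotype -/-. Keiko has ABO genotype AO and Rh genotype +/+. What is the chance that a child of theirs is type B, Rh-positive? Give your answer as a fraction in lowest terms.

1/4

ABO cross BO × AO → offspring phenotypes: 1/4 O, 1/4 A, 1/4 B, 1/4 AB.
Rh cross -/- × +/+ → 1 Rh+.
Independent loci: P(type B, Rh-positive) = 1/4 × 1 = 1/4.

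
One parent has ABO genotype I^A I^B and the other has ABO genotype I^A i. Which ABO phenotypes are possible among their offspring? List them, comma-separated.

A, B, AB

Gametes from I^A I^B × I^A i give offspring ABO genotypes I^A I^A, I^A I^B, I^A i, I^B i, i.e. phenotypes A, B, AB.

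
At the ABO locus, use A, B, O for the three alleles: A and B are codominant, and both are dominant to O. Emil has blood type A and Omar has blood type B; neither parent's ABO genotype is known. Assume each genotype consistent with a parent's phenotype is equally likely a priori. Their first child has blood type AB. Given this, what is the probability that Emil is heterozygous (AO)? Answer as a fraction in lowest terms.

1/3

Possible genotypes: Emil ∈ {AA, AO}; Omar ∈ {BB, BO}.
Weight each parental genotype pair by prior × P(type-AB child):
  AA × BB: posterior weight 4/9.
  AA × BO: posterior weight 2/9.
  AO × BB: posterior weight 2/9.
  AO × BO: posterior weight 1/9.
Sum the posterior weight over pairs where Emil is AO: 1/3.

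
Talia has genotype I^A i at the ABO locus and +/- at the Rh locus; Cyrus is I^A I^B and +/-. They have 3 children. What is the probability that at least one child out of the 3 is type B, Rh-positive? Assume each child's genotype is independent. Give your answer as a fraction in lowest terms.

1899/4096

ABO cross I^A i × I^A I^B → 1/2 A, 1/4 B, 1/4 AB.
Rh cross +/- × +/- → 3/4 Rh+, 1/4 Rh-; so P(type B, Rh-positive) = 1/4 × 3/4 = 3/16 per child.
P(none) = (13/16)^3 = 2197/4096; P(at least one) = 1 − 2197/4096 = 1899/4096.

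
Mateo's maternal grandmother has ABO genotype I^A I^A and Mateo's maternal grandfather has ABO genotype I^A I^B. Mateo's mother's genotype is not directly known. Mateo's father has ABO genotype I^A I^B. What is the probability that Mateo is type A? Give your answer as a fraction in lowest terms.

3/8

Mateo's mother's ABO genotype from I^A I^A × I^A I^B: 1/2 I^A I^A, 1/2 I^A I^B.
Crossing each possibility with the father I^A I^B and summing P(type A): 1/2·1/2 + 1/2·1/4 = 3/8.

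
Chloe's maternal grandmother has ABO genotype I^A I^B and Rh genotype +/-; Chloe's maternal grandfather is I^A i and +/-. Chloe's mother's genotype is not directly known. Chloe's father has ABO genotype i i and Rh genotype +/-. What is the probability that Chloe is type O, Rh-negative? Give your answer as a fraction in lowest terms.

Chloe's mother's ABO genotype from I^A I^B × I^A i: 1/4 I^A I^A, 1/4 I^A I^B, 1/4 I^A i, 1/4 I^B i.
Crossing each possibility with the father i i and summing P(type O): 1/4·0 + 1/4·0 + 1/4·1/2 + 1/4·1/2 = 1/4.
Similarly for Rh via the mother's Rh distribution: P(Rh-) = 1/4.
Independent loci: 1/4 × 1/4 = 1/16.

1/16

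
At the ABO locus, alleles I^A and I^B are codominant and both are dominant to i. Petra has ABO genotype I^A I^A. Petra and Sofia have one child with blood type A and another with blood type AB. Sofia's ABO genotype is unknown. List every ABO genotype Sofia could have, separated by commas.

For each candidate genotype of Sofia, check whether crossing it with I^A I^A can produce every observed child phenotype.
  I^A I^A → possible child types {A} ✗
  I^A I^B → possible child types {A, AB} ✓
  I^A i → possible child types {A} ✗
  I^B I^B → possible child types {AB} ✗
  I^B i → possible child types {A, AB} ✓
  i i → possible child types {A} ✗

I^A I^B, I^B i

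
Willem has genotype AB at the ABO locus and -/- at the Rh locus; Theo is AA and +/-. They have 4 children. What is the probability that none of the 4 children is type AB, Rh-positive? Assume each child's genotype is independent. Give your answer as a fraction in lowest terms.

ABO cross AB × AA → 1/2 A, 1/2 AB.
Rh cross -/- × +/- → 1/2 Rh+, 1/2 Rh-; so P(type AB, Rh-positive) = 1/2 × 1/2 = 1/4 per child.
P(not type AB, Rh-positive) = 3/4 for one child; (3/4)^4 = 81/256.

81/256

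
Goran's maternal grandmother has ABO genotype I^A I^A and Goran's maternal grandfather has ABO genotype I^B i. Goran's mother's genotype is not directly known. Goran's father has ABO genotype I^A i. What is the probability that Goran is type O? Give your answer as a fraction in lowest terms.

1/8

Goran's mother's ABO genotype from I^A I^A × I^B i: 1/2 I^A I^B, 1/2 I^A i.
Crossing each possibility with the father I^A i and summing P(type O): 1/2·0 + 1/2·1/4 = 1/8.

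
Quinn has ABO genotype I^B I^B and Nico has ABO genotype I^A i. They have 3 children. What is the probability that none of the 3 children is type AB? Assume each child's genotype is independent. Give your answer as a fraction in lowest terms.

1/8

ABO cross I^B I^B × I^A i → 1/2 B, 1/2 AB.
So P(type AB) = 1/2 per child.
P(not type AB) = 1/2 for one child; (1/2)^3 = 1/8.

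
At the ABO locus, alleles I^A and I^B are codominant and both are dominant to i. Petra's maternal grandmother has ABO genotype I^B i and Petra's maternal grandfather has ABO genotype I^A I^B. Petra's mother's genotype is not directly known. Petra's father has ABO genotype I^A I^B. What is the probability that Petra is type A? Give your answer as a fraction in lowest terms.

1/4

Petra's mother's ABO genotype from I^B i × I^A I^B: 1/4 I^A I^B, 1/4 I^A i, 1/4 I^B I^B, 1/4 I^B i.
Crossing each possibility with the father I^A I^B and summing P(type A): 1/4·1/4 + 1/4·1/2 + 1/4·0 + 1/4·1/4 = 1/4.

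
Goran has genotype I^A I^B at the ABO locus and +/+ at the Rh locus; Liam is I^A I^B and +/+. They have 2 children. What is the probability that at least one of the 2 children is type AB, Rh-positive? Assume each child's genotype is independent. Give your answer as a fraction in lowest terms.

3/4

ABO cross I^A I^B × I^A I^B → 1/4 A, 1/4 B, 1/2 AB.
Rh cross +/+ × +/+ → 1 Rh+; so P(type AB, Rh-positive) = 1/2 × 1 = 1/2 per child.
P(none) = (1/2)^2 = 1/4; P(at least one) = 1 − 1/4 = 3/4.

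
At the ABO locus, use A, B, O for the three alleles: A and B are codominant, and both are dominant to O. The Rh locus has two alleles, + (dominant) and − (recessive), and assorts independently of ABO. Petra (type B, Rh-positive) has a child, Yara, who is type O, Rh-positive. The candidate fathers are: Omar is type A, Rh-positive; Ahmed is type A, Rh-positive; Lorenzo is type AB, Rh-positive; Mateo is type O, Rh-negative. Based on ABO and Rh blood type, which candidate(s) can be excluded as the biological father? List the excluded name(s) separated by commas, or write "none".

A candidate is excluded only if no genotype consistent with his phenotype could produce a type O, Rh-positive child with a type B, Rh-positive mother.
Lorenzo (type AB, Rh+): no genotype consistent with that phenotype can produce a type-O Rh+ child with a type-B mother.

Lorenzo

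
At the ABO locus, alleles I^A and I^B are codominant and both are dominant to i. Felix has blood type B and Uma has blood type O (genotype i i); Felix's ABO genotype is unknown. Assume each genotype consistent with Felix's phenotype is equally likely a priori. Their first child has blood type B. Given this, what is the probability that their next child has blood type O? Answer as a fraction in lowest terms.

1/6

Possible genotypes: Felix ∈ {I^B I^B, I^B i}; Uma ∈ {i i}.
Weight each parental genotype pair by prior × P(type-B child):
  I^B I^B × i i: posterior weight 2/3; P(next child type O) = 0.
  I^B i × i i: posterior weight 1/3; P(next child type O) = 1/2.
Weighted sum = 1/6.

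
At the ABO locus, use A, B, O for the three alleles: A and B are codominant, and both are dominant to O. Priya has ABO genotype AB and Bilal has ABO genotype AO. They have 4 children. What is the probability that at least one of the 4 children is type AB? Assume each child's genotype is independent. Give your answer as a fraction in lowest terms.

175/256

ABO cross AB × AO → 1/2 A, 1/4 B, 1/4 AB.
So P(type AB) = 1/4 per child.
P(none) = (3/4)^4 = 81/256; P(at least one) = 1 − 81/256 = 175/256.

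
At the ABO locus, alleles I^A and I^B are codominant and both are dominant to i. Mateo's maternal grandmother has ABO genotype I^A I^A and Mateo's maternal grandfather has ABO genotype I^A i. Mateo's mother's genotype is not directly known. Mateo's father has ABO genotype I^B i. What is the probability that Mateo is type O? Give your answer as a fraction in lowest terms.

Mateo's mother's ABO genotype from I^A I^A × I^A i: 1/2 I^A I^A, 1/2 I^A i.
Crossing each possibility with the father I^B i and summing P(type O): 1/2·0 + 1/2·1/4 = 1/8.

1/8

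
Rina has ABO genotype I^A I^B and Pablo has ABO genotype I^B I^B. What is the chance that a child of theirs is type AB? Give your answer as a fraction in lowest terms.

1/2

ABO cross I^A I^B × I^B I^B → offspring phenotypes: 1/2 B, 1/2 AB.
So P(type AB) = 1/2.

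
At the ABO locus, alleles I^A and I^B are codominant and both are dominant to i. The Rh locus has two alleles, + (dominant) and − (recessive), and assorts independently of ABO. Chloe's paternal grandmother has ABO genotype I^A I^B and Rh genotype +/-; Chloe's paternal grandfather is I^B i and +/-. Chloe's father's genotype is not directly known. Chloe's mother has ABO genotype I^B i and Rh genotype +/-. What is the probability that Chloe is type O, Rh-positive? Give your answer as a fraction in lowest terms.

3/32

Chloe's father's ABO genotype from I^A I^B × I^B i: 1/4 I^A I^B, 1/4 I^A i, 1/4 I^B I^B, 1/4 I^B i.
Crossing each possibility with the mother I^B i and summing P(type O): 1/4·0 + 1/4·1/4 + 1/4·0 + 1/4·1/4 = 1/8.
Similarly for Rh via the father's Rh distribution: P(Rh+) = 3/4.
Independent loci: 1/8 × 3/4 = 3/32.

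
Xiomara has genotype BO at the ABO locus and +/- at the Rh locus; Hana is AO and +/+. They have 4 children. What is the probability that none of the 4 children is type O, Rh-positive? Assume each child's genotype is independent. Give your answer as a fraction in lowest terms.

ABO cross BO × AO → 1/4 O, 1/4 A, 1/4 B, 1/4 AB.
Rh cross +/- × +/+ → 1 Rh+; so P(type O, Rh-positive) = 1/4 × 1 = 1/4 per child.
P(not type O, Rh-positive) = 3/4 for one child; (3/4)^4 = 81/256.

81/256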